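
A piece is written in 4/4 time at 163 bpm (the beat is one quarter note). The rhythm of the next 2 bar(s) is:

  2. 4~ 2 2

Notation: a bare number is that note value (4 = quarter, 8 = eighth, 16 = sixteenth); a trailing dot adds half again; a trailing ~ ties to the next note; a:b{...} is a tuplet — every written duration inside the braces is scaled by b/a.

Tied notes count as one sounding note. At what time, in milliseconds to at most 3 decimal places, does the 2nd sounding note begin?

note 2 onset = 3b = 1104.294ms

1. 0.0ms @ 0 + 1104.294ms (3)
2. 1104.294ms @ 3 + 1104.294ms (3)
3. 2208.589ms @ 6 + 736.196ms (2)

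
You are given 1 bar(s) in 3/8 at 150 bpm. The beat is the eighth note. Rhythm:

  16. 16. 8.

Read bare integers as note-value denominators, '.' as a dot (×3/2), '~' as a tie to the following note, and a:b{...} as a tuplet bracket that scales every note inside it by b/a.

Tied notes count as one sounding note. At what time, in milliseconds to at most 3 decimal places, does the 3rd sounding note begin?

1. 0.0ms @ 0 + 300.0ms (3/4)
2. 300.0ms @ 3/4 + 300.0ms (3/4)
3. 600.0ms @ 3/2 + 600.0ms (3/2)

note 3 onset = 3/2b = 600.0ms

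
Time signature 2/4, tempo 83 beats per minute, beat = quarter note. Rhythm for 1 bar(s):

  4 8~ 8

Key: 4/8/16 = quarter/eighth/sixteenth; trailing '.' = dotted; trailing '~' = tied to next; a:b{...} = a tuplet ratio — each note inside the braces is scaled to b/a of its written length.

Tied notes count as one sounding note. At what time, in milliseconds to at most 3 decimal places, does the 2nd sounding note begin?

1. 0.0ms @ 0 + 722.892ms (1)
2. 722.892ms @ 1 + 722.892ms (1)

note 2 onset = 1b = 722.892ms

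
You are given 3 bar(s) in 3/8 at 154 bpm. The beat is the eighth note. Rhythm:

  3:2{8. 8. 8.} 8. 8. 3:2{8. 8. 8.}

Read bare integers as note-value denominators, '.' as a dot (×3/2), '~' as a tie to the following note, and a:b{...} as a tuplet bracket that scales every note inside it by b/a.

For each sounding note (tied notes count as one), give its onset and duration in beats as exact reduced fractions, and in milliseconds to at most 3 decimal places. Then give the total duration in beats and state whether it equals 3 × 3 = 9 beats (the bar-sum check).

1) 0.0ms=0b +389.61ms=1b
2) 389.61ms=1b +389.61ms=1b
3) 779.221ms=2b +389.61ms=1b
4) 1168.831ms=3b +584.416ms=3/2b
5) 1753.247ms=9/2b +584.416ms=3/2b
6) 2337.662ms=6b +389.61ms=1b
7) 2727.273ms=7b +389.61ms=1b
8) 3116.883ms=8b +389.61ms=1b
Σ=9b of 9 (154bpm 3/8) — PASS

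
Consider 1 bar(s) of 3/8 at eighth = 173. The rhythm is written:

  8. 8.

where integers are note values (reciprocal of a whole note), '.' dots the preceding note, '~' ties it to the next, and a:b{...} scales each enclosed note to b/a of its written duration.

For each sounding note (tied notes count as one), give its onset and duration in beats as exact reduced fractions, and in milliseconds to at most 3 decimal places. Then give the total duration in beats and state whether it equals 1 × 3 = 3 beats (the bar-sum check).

1) 0.0ms=0b +520.231ms=3/2b
2) 520.231ms=3/2b +520.231ms=3/2b
Σ=3b of 3 (173bpm 3/8) — PASS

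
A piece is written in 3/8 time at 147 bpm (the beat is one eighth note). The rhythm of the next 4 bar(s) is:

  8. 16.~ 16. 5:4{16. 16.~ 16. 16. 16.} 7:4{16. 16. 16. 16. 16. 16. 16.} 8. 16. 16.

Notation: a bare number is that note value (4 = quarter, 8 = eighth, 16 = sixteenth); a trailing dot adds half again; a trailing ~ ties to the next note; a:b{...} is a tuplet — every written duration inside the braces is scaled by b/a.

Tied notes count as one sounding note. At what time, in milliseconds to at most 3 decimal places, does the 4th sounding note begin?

note 4 onset = 18/5b = 1469.388ms

1. 0.0ms @ 0 + 612.245ms (3/2)
2. 612.245ms @ 3/2 + 612.245ms (3/2)
3. 1224.49ms @ 3 + 244.898ms (3/5)
4. 1469.388ms @ 18/5 + 489.796ms (6/5)
5. 1959.184ms @ 24/5 + 244.898ms (3/5)
6. 2204.082ms @ 27/5 + 244.898ms (3/5)
7. 2448.98ms @ 6 + 174.927ms (3/7)
8. 2623.907ms @ 45/7 + 174.927ms (3/7)
9. 2798.834ms @ 48/7 + 174.927ms (3/7)
10. 2973.761ms @ 51/7 + 174.927ms (3/7)
11. 3148.688ms @ 54/7 + 174.927ms (3/7)
12. 3323.615ms @ 57/7 + 174.927ms (3/7)
13. 3498.542ms @ 60/7 + 174.927ms (3/7)
14. 3673.469ms @ 9 + 612.245ms (3/2)
15. 4285.714ms @ 21/2 + 306.122ms (3/4)
16. 4591.837ms @ 45/4 + 306.122ms (3/4)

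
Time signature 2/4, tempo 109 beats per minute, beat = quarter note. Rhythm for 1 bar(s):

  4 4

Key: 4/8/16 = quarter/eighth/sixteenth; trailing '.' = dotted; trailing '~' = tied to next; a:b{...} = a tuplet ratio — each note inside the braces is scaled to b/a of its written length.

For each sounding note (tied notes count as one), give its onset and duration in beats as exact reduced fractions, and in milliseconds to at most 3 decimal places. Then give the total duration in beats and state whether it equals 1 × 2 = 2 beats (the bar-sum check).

1) 0.0ms=0b +550.459ms=1b
2) 550.459ms=1b +550.459ms=1b
Σ=2b of 2 (109bpm 2/4) — PASS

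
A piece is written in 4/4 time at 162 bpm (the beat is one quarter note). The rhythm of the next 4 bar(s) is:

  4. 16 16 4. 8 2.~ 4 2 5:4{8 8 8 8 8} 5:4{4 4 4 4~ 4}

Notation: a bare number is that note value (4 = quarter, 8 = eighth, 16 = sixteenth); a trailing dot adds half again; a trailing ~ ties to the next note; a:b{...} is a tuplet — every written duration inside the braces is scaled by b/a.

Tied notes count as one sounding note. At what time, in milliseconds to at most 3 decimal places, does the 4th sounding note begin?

1. 0.0ms @ 0 + 555.556ms (3/2)
2. 555.556ms @ 3/2 + 92.593ms (1/4)
3. 648.148ms @ 7/4 + 92.593ms (1/4)
4. 740.741ms @ 2 + 555.556ms (3/2)
5. 1296.296ms @ 7/2 + 185.185ms (1/2)
6. 1481.481ms @ 4 + 1481.481ms (4)
7. 2962.963ms @ 8 + 740.741ms (2)
8. 3703.704ms @ 10 + 148.148ms (2/5)
9. 3851.852ms @ 52/5 + 148.148ms (2/5)
10. 4000.0ms @ 54/5 + 148.148ms (2/5)
11. 4148.148ms @ 56/5 + 148.148ms (2/5)
12. 4296.296ms @ 58/5 + 148.148ms (2/5)
13. 4444.444ms @ 12 + 296.296ms (4/5)
14. 4740.741ms @ 64/5 + 296.296ms (4/5)
15. 5037.037ms @ 68/5 + 296.296ms (4/5)
16. 5333.333ms @ 72/5 + 592.593ms (8/5)

note 4 onset = 2b = 740.741ms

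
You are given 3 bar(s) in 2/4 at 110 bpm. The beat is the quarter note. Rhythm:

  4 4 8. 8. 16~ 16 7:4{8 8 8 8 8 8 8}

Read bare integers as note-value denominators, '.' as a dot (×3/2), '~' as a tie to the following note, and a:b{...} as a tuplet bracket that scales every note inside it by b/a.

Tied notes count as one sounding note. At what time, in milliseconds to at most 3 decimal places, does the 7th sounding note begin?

1. 0.0ms @ 0 + 545.455ms (1)
2. 545.455ms @ 1 + 545.455ms (1)
3. 1090.909ms @ 2 + 409.091ms (3/4)
4. 1500.0ms @ 11/4 + 409.091ms (3/4)
5. 1909.091ms @ 7/2 + 272.727ms (1/2)
6. 2181.818ms @ 4 + 155.844ms (2/7)
7. 2337.662ms @ 30/7 + 155.844ms (2/7)
8. 2493.506ms @ 32/7 + 155.844ms (2/7)
9. 2649.351ms @ 34/7 + 155.844ms (2/7)
10. 2805.195ms @ 36/7 + 155.844ms (2/7)
11. 2961.039ms @ 38/7 + 155.844ms (2/7)
12. 3116.883ms @ 40/7 + 155.844ms (2/7)

note 7 onset = 30/7b = 2337.662ms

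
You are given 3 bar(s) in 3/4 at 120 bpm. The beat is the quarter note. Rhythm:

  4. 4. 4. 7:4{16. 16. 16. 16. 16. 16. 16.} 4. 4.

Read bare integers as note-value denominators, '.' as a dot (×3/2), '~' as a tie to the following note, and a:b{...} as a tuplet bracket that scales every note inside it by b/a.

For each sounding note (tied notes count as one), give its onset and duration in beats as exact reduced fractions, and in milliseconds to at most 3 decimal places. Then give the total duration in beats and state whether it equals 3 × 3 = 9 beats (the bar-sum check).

1) 0.0ms=0b +750.0ms=3/2b
2) 750.0ms=3/2b +750.0ms=3/2b
3) 1500.0ms=3b +750.0ms=3/2b
4) 2250.0ms=9/2b +107.143ms=3/14b
5) 2357.143ms=33/7b +107.143ms=3/14b
6) 2464.286ms=69/14b +107.143ms=3/14b
7) 2571.429ms=36/7b +107.143ms=3/14b
8) 2678.571ms=75/14b +107.143ms=3/14b
9) 2785.714ms=39/7b +107.143ms=3/14b
10) 2892.857ms=81/14b +107.143ms=3/14b
11) 3000.0ms=6b +750.0ms=3/2b
12) 3750.0ms=15/2b +750.0ms=3/2b
Σ=9b of 9 (120bpm 3/4) — PASS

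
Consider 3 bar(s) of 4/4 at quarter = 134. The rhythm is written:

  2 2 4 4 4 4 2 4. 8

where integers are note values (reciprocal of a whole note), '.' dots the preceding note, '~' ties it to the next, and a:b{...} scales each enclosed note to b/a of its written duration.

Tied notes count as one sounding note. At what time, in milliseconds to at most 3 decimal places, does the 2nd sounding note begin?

note 2 onset = 2b = 895.522ms

1. 0.0ms @ 0 + 895.522ms (2)
2. 895.522ms @ 2 + 895.522ms (2)
3. 1791.045ms @ 4 + 447.761ms (1)
4. 2238.806ms @ 5 + 447.761ms (1)
5. 2686.567ms @ 6 + 447.761ms (1)
6. 3134.328ms @ 7 + 447.761ms (1)
7. 3582.09ms @ 8 + 895.522ms (2)
8. 4477.612ms @ 10 + 671.642ms (3/2)
9. 5149.254ms @ 23/2 + 223.881ms (1/2)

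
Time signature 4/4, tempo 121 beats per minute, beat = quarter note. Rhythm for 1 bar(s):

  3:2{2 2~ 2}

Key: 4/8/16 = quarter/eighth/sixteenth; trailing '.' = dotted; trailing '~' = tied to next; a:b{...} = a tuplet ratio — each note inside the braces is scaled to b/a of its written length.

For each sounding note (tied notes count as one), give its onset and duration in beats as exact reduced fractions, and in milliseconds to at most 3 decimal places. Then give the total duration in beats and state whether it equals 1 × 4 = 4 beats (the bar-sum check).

1) 0.0ms=0b +661.157ms=4/3b
2) 661.157ms=4/3b +1322.314ms=8/3b
Σ=4b of 4 (121bpm 4/4) — PASS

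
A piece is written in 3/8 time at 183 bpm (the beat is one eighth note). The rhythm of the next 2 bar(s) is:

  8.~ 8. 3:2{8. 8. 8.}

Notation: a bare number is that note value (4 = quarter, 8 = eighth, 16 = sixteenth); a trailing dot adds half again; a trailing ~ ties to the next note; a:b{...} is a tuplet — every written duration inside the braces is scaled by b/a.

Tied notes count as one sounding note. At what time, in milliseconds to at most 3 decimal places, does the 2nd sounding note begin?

note 2 onset = 3b = 983.607ms

1. 0.0ms @ 0 + 983.607ms (3)
2. 983.607ms @ 3 + 327.869ms (1)
3. 1311.475ms @ 4 + 327.869ms (1)
4. 1639.344ms @ 5 + 327.869ms (1)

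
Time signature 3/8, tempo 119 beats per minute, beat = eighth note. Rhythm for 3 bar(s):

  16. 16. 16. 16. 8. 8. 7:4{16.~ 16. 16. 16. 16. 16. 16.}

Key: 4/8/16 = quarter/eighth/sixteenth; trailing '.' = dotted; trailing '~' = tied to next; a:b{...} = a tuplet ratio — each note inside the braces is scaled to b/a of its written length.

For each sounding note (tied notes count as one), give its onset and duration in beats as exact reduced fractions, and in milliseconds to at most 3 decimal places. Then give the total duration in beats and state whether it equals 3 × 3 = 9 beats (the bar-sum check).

1) 0.0ms=0b +378.151ms=3/4b
2) 378.151ms=3/4b +378.151ms=3/4b
3) 756.303ms=3/2b +378.151ms=3/4b
4) 1134.454ms=9/4b +378.151ms=3/4b
5) 1512.605ms=3b +756.303ms=3/2b
6) 2268.908ms=9/2b +756.303ms=3/2b
7) 3025.21ms=6b +432.173ms=6/7b
8) 3457.383ms=48/7b +216.086ms=3/7b
9) 3673.469ms=51/7b +216.086ms=3/7b
10) 3889.556ms=54/7b +216.086ms=3/7b
11) 4105.642ms=57/7b +216.086ms=3/7b
12) 4321.729ms=60/7b +216.086ms=3/7b
Σ=9b of 9 (119bpm 3/8) — PASS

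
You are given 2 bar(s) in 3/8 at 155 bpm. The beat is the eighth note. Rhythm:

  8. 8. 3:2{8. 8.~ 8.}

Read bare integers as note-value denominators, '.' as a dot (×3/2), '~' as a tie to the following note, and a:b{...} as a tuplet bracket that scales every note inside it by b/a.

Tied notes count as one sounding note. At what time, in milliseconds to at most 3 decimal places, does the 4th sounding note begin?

note 4 onset = 4b = 1548.387ms

1. 0.0ms @ 0 + 580.645ms (3/2)
2. 580.645ms @ 3/2 + 580.645ms (3/2)
3. 1161.29ms @ 3 + 387.097ms (1)
4. 1548.387ms @ 4 + 774.194ms (2)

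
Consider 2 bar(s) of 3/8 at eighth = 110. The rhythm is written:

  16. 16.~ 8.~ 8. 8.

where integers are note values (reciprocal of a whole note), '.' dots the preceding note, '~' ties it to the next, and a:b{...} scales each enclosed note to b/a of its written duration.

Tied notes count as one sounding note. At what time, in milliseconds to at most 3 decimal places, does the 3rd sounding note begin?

note 3 onset = 9/2b = 2454.545ms

1. 0.0ms @ 0 + 409.091ms (3/4)
2. 409.091ms @ 3/4 + 2045.455ms (15/4)
3. 2454.545ms @ 9/2 + 818.182ms (3/2)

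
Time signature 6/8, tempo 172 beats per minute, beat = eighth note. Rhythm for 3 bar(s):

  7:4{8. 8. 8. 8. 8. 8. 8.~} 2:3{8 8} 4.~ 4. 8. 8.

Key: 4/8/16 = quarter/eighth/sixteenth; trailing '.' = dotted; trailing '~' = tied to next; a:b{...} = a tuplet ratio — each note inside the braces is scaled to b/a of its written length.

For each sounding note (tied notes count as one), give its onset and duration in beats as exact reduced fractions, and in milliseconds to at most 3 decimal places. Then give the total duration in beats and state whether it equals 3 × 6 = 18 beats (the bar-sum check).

1) 0.0ms=0b +299.003ms=6/7b
2) 299.003ms=6/7b +299.003ms=6/7b
3) 598.007ms=12/7b +299.003ms=6/7b
4) 897.01ms=18/7b +299.003ms=6/7b
5) 1196.013ms=24/7b +299.003ms=6/7b
6) 1495.017ms=30/7b +299.003ms=6/7b
7) 1794.02ms=36/7b +822.259ms=33/14b
8) 2616.279ms=15/2b +523.256ms=3/2b
9) 3139.535ms=9b +2093.023ms=6b
10) 5232.558ms=15b +523.256ms=3/2b
11) 5755.814ms=33/2b +523.256ms=3/2b
Σ=18b of 18 (172bpm 6/8) — PASS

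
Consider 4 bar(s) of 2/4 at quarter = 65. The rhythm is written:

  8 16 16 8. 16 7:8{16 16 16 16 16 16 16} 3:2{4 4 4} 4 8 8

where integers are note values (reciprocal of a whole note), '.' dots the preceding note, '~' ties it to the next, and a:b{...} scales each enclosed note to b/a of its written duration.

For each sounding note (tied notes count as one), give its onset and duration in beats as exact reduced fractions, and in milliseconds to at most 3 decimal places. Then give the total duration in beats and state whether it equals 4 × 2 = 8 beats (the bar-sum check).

1) 0.0ms=0b +461.538ms=1/2b
2) 461.538ms=1/2b +230.769ms=1/4b
3) 692.308ms=3/4b +230.769ms=1/4b
4) 923.077ms=1b +692.308ms=3/4b
5) 1615.385ms=7/4b +230.769ms=1/4b
6) 1846.154ms=2b +263.736ms=2/7b
7) 2109.89ms=16/7b +263.736ms=2/7b
8) 2373.626ms=18/7b +263.736ms=2/7b
9) 2637.363ms=20/7b +263.736ms=2/7b
10) 2901.099ms=22/7b +263.736ms=2/7b
11) 3164.835ms=24/7b +263.736ms=2/7b
12) 3428.571ms=26/7b +263.736ms=2/7b
13) 3692.308ms=4b +615.385ms=2/3b
14) 4307.692ms=14/3b +615.385ms=2/3b
15) 4923.077ms=16/3b +615.385ms=2/3b
16) 5538.462ms=6b +923.077ms=1b
17) 6461.538ms=7b +461.538ms=1/2b
18) 6923.077ms=15/2b +461.538ms=1/2b
Σ=8b of 8 (65bpm 2/4) — PASS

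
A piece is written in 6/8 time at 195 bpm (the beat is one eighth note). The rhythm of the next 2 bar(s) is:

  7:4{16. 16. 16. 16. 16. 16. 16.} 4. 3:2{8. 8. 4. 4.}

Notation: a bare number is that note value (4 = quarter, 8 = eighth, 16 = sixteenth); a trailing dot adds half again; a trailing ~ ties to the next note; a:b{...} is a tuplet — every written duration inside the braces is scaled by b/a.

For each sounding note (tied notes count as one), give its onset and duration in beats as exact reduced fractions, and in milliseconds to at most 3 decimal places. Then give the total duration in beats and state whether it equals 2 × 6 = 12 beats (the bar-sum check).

1) 0.0ms=0b +131.868ms=3/7b
2) 131.868ms=3/7b +131.868ms=3/7b
3) 263.736ms=6/7b +131.868ms=3/7b
4) 395.604ms=9/7b +131.868ms=3/7b
5) 527.473ms=12/7b +131.868ms=3/7b
6) 659.341ms=15/7b +131.868ms=3/7b
7) 791.209ms=18/7b +131.868ms=3/7b
8) 923.077ms=3b +923.077ms=3b
9) 1846.154ms=6b +307.692ms=1b
10) 2153.846ms=7b +307.692ms=1b
11) 2461.538ms=8b +615.385ms=2b
12) 3076.923ms=10b +615.385ms=2b
Σ=12b of 12 (195bpm 6/8) — PASS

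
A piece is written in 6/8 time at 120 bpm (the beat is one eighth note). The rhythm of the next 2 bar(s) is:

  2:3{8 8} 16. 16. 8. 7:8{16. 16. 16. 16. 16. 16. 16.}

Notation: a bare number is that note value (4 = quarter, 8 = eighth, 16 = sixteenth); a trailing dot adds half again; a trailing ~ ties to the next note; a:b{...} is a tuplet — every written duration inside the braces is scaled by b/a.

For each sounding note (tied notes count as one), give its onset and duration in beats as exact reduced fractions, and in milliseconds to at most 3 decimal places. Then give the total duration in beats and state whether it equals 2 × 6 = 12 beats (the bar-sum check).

1) 0.0ms=0b +750.0ms=3/2b
2) 750.0ms=3/2b +750.0ms=3/2b
3) 1500.0ms=3b +375.0ms=3/4b
4) 1875.0ms=15/4b +375.0ms=3/4b
5) 2250.0ms=9/2b +750.0ms=3/2b
6) 3000.0ms=6b +428.571ms=6/7b
7) 3428.571ms=48/7b +428.571ms=6/7b
8) 3857.143ms=54/7b +428.571ms=6/7b
9) 4285.714ms=60/7b +428.571ms=6/7b
10) 4714.286ms=66/7b +428.571ms=6/7b
11) 5142.857ms=72/7b +428.571ms=6/7b
12) 5571.429ms=78/7b +428.571ms=6/7b
Σ=12b of 12 (120bpm 6/8) — PASS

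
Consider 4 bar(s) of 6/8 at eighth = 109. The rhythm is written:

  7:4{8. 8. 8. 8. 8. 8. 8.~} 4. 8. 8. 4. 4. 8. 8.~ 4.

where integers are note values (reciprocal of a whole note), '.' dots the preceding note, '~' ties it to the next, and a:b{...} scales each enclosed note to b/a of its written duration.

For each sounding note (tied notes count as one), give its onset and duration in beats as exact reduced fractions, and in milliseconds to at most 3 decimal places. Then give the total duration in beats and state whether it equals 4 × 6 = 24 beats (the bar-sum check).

1) 0.0ms=0b +471.822ms=6/7b
2) 471.822ms=6/7b +471.822ms=6/7b
3) 943.644ms=12/7b +471.822ms=6/7b
4) 1415.465ms=18/7b +471.822ms=6/7b
5) 1887.287ms=24/7b +471.822ms=6/7b
6) 2359.109ms=30/7b +471.822ms=6/7b
7) 2830.931ms=36/7b +2123.198ms=27/7b
8) 4954.128ms=9b +825.688ms=3/2b
9) 5779.817ms=21/2b +825.688ms=3/2b
10) 6605.505ms=12b +1651.376ms=3b
11) 8256.881ms=15b +1651.376ms=3b
12) 9908.257ms=18b +825.688ms=3/2b
13) 10733.945ms=39/2b +2477.064ms=9/2b
Σ=24b of 24 (109bpm 6/8) — PASS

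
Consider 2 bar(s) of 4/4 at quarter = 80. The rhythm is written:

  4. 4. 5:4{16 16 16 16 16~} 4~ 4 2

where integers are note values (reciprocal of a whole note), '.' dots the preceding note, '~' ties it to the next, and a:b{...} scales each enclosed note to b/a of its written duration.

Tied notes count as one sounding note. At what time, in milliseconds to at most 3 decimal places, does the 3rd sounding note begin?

1. 0.0ms @ 0 + 1125.0ms (3/2)
2. 1125.0ms @ 3/2 + 1125.0ms (3/2)
3. 2250.0ms @ 3 + 150.0ms (1/5)
4. 2400.0ms @ 16/5 + 150.0ms (1/5)
5. 2550.0ms @ 17/5 + 150.0ms (1/5)
6. 2700.0ms @ 18/5 + 150.0ms (1/5)
7. 2850.0ms @ 19/5 + 1650.0ms (11/5)
8. 4500.0ms @ 6 + 1500.0ms (2)

note 3 onset = 3b = 2250.0ms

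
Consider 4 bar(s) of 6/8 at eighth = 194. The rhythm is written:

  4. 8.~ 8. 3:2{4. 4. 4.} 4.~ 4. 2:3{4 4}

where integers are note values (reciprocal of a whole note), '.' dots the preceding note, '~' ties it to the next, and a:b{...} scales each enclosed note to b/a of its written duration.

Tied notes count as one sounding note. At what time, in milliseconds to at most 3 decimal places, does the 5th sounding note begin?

note 5 onset = 10b = 3092.784ms

1. 0.0ms @ 0 + 927.835ms (3)
2. 927.835ms @ 3 + 927.835ms (3)
3. 1855.67ms @ 6 + 618.557ms (2)
4. 2474.227ms @ 8 + 618.557ms (2)
5. 3092.784ms @ 10 + 618.557ms (2)
6. 3711.34ms @ 12 + 1855.67ms (6)
7. 5567.01ms @ 18 + 927.835ms (3)
8. 6494.845ms @ 21 + 927.835ms (3)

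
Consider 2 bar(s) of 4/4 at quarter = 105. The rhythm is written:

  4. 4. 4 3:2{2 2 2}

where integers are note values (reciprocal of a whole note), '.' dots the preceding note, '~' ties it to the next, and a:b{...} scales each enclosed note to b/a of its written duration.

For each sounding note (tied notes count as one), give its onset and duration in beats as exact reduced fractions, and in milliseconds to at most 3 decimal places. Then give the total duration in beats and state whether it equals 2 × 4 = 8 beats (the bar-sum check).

1) 0.0ms=0b +857.143ms=3/2b
2) 857.143ms=3/2b +857.143ms=3/2b
3) 1714.286ms=3b +571.429ms=1b
4) 2285.714ms=4b +761.905ms=4/3b
5) 3047.619ms=16/3b +761.905ms=4/3b
6) 3809.524ms=20/3b +761.905ms=4/3b
Σ=8b of 8 (105bpm 4/4) — PASS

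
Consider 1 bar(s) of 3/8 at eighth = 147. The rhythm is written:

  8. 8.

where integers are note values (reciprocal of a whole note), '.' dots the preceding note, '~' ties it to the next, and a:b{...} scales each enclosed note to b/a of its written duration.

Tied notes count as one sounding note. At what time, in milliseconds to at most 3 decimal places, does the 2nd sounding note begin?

note 2 onset = 3/2b = 612.245ms

1. 0.0ms @ 0 + 612.245ms (3/2)
2. 612.245ms @ 3/2 + 612.245ms (3/2)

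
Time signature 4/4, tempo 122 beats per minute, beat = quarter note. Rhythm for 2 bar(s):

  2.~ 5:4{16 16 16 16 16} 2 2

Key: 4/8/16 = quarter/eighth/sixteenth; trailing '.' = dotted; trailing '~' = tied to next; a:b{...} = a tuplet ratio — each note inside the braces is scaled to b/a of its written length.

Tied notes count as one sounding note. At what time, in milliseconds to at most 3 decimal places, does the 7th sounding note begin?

1. 0.0ms @ 0 + 1573.77ms (16/5)
2. 1573.77ms @ 16/5 + 98.361ms (1/5)
3. 1672.131ms @ 17/5 + 98.361ms (1/5)
4. 1770.492ms @ 18/5 + 98.361ms (1/5)
5. 1868.852ms @ 19/5 + 98.361ms (1/5)
6. 1967.213ms @ 4 + 983.607ms (2)
7. 2950.82ms @ 6 + 983.607ms (2)

note 7 onset = 6b = 2950.82ms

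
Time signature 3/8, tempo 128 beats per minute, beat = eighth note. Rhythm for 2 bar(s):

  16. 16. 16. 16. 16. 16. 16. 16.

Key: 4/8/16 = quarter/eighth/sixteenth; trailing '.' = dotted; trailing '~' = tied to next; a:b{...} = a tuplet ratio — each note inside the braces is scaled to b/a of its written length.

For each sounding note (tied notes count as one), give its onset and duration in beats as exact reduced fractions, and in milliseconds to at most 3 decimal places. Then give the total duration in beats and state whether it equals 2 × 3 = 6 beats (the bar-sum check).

1) 0.0ms=0b +351.562ms=3/4b
2) 351.562ms=3/4b +351.562ms=3/4b
3) 703.125ms=3/2b +351.562ms=3/4b
4) 1054.688ms=9/4b +351.562ms=3/4b
5) 1406.25ms=3b +351.562ms=3/4b
6) 1757.812ms=15/4b +351.562ms=3/4b
7) 2109.375ms=9/2b +351.562ms=3/4b
8) 2460.938ms=21/4b +351.562ms=3/4b
Σ=6b of 6 (128bpm 3/8) — PASS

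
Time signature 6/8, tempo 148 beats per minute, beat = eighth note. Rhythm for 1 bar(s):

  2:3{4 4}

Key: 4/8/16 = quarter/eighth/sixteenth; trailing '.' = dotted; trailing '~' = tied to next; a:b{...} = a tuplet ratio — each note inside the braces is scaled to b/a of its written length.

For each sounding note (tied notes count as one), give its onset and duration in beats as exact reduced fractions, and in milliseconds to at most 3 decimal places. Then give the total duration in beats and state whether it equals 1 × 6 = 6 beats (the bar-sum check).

1) 0.0ms=0b +1216.216ms=3b
2) 1216.216ms=3b +1216.216ms=3b
Σ=6b of 6 (148bpm 6/8) — PASS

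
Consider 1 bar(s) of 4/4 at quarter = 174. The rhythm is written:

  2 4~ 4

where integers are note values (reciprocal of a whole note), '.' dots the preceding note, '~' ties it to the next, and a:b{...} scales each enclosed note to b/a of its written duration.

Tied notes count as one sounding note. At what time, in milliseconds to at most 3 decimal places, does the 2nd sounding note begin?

note 2 onset = 2b = 689.655ms

1. 0.0ms @ 0 + 689.655ms (2)
2. 689.655ms @ 2 + 689.655ms (2)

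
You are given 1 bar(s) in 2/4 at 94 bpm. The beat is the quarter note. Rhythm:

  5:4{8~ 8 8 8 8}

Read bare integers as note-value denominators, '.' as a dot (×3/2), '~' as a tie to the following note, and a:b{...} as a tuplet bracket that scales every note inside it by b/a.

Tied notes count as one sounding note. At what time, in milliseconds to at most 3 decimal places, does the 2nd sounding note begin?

note 2 onset = 4/5b = 510.638ms

1. 0.0ms @ 0 + 510.638ms (4/5)
2. 510.638ms @ 4/5 + 255.319ms (2/5)
3. 765.957ms @ 6/5 + 255.319ms (2/5)
4. 1021.277ms @ 8/5 + 255.319ms (2/5)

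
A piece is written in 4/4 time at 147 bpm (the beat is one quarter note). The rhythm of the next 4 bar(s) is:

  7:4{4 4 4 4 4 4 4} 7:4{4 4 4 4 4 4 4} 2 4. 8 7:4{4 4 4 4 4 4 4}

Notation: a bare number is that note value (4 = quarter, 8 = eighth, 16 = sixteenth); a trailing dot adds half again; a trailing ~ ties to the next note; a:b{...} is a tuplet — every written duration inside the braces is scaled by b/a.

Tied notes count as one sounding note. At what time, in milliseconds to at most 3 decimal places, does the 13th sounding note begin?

note 13 onset = 48/7b = 2798.834ms

1. 0.0ms @ 0 + 233.236ms (4/7)
2. 233.236ms @ 4/7 + 233.236ms (4/7)
3. 466.472ms @ 8/7 + 233.236ms (4/7)
4. 699.708ms @ 12/7 + 233.236ms (4/7)
5. 932.945ms @ 16/7 + 233.236ms (4/7)
6. 1166.181ms @ 20/7 + 233.236ms (4/7)
7. 1399.417ms @ 24/7 + 233.236ms (4/7)
8. 1632.653ms @ 4 + 233.236ms (4/7)
9. 1865.889ms @ 32/7 + 233.236ms (4/7)
10. 2099.125ms @ 36/7 + 233.236ms (4/7)
11. 2332.362ms @ 40/7 + 233.236ms (4/7)
12. 2565.598ms @ 44/7 + 233.236ms (4/7)
13. 2798.834ms @ 48/7 + 233.236ms (4/7)
14. 3032.07ms @ 52/7 + 233.236ms (4/7)
15. 3265.306ms @ 8 + 816.327ms (2)
16. 4081.633ms @ 10 + 612.245ms (3/2)
17. 4693.878ms @ 23/2 + 204.082ms (1/2)
18. 4897.959ms @ 12 + 233.236ms (4/7)
19. 5131.195ms @ 88/7 + 233.236ms (4/7)
20. 5364.431ms @ 92/7 + 233.236ms (4/7)
21. 5597.668ms @ 96/7 + 233.236ms (4/7)
22. 5830.904ms @ 100/7 + 233.236ms (4/7)
23. 6064.14ms @ 104/7 + 233.236ms (4/7)
24. 6297.376ms @ 108/7 + 233.236ms (4/7)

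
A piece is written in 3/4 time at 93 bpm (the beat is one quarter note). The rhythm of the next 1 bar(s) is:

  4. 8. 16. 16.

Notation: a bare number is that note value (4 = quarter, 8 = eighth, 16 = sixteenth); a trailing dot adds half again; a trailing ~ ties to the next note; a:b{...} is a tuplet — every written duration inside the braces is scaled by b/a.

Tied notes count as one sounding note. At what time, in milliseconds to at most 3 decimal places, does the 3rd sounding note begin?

1. 0.0ms @ 0 + 967.742ms (3/2)
2. 967.742ms @ 3/2 + 483.871ms (3/4)
3. 1451.613ms @ 9/4 + 241.935ms (3/8)
4. 1693.548ms @ 21/8 + 241.935ms (3/8)

note 3 onset = 9/4b = 1451.613ms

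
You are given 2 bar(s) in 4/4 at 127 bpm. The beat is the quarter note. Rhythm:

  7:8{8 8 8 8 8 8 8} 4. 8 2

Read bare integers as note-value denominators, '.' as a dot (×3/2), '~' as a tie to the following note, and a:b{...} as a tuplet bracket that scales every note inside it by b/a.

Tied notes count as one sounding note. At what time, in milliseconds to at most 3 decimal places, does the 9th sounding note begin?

note 9 onset = 11/2b = 2598.425ms

1. 0.0ms @ 0 + 269.966ms (4/7)
2. 269.966ms @ 4/7 + 269.966ms (4/7)
3. 539.933ms @ 8/7 + 269.966ms (4/7)
4. 809.899ms @ 12/7 + 269.966ms (4/7)
5. 1079.865ms @ 16/7 + 269.966ms (4/7)
6. 1349.831ms @ 20/7 + 269.966ms (4/7)
7. 1619.798ms @ 24/7 + 269.966ms (4/7)
8. 1889.764ms @ 4 + 708.661ms (3/2)
9. 2598.425ms @ 11/2 + 236.22ms (1/2)
10. 2834.646ms @ 6 + 944.882ms (2)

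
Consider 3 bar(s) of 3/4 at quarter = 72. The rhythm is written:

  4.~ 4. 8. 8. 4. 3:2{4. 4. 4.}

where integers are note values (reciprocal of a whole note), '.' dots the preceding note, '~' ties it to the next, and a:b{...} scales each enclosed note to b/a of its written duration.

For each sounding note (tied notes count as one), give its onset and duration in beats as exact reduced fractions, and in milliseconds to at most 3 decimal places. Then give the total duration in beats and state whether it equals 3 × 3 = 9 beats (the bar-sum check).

1) 0.0ms=0b +2500.0ms=3b
2) 2500.0ms=3b +625.0ms=3/4b
3) 3125.0ms=15/4b +625.0ms=3/4b
4) 3750.0ms=9/2b +1250.0ms=3/2b
5) 5000.0ms=6b +833.333ms=1b
6) 5833.333ms=7b +833.333ms=1b
7) 6666.667ms=8b +833.333ms=1b
Σ=9b of 9 (72bpm 3/4) — PASS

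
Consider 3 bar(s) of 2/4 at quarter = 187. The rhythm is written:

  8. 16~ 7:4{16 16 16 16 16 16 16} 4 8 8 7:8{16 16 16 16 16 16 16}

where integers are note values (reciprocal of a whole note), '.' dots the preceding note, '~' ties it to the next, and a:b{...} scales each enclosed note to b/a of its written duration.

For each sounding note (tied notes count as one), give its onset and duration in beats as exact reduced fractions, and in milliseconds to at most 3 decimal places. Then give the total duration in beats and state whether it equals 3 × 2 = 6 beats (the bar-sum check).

1) 0.0ms=0b +240.642ms=3/4b
2) 240.642ms=3/4b +126.05ms=11/28b
3) 366.692ms=8/7b +45.837ms=1/7b
4) 412.529ms=9/7b +45.837ms=1/7b
5) 458.365ms=10/7b +45.837ms=1/7b
6) 504.202ms=11/7b +45.837ms=1/7b
7) 550.038ms=12/7b +45.837ms=1/7b
8) 595.875ms=13/7b +45.837ms=1/7b
9) 641.711ms=2b +320.856ms=1b
10) 962.567ms=3b +160.428ms=1/2b
11) 1122.995ms=7/2b +160.428ms=1/2b
12) 1283.422ms=4b +91.673ms=2/7b
13) 1375.095ms=30/7b +91.673ms=2/7b
14) 1466.769ms=32/7b +91.673ms=2/7b
15) 1558.442ms=34/7b +91.673ms=2/7b
16) 1650.115ms=36/7b +91.673ms=2/7b
17) 1741.788ms=38/7b +91.673ms=2/7b
18) 1833.461ms=40/7b +91.673ms=2/7b
Σ=6b of 6 (187bpm 2/4) — PASS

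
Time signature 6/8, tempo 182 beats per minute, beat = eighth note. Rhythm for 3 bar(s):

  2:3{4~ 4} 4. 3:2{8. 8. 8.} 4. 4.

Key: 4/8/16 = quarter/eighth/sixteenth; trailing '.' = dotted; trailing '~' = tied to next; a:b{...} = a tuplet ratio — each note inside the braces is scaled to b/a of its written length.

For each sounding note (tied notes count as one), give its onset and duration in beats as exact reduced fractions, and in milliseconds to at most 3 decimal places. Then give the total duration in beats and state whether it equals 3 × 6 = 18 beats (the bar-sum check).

1) 0.0ms=0b +1978.022ms=6b
2) 1978.022ms=6b +989.011ms=3b
3) 2967.033ms=9b +329.67ms=1b
4) 3296.703ms=10b +329.67ms=1b
5) 3626.374ms=11b +329.67ms=1b
6) 3956.044ms=12b +989.011ms=3b
7) 4945.055ms=15b +989.011ms=3b
Σ=18b of 18 (182bpm 6/8) — PASS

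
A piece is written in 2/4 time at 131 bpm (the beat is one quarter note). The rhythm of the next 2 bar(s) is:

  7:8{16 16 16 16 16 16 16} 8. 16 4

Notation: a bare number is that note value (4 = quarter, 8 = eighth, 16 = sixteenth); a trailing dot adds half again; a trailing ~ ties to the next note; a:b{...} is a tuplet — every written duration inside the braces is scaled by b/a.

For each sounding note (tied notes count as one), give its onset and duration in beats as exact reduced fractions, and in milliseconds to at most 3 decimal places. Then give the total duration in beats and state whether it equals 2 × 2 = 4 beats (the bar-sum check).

1) 0.0ms=0b +130.862ms=2/7b
2) 130.862ms=2/7b +130.862ms=2/7b
3) 261.723ms=4/7b +130.862ms=2/7b
4) 392.585ms=6/7b +130.862ms=2/7b
5) 523.446ms=8/7b +130.862ms=2/7b
6) 654.308ms=10/7b +130.862ms=2/7b
7) 785.169ms=12/7b +130.862ms=2/7b
8) 916.031ms=2b +343.511ms=3/4b
9) 1259.542ms=11/4b +114.504ms=1/4b
10) 1374.046ms=3b +458.015ms=1b
Σ=4b of 4 (131bpm 2/4) — PASS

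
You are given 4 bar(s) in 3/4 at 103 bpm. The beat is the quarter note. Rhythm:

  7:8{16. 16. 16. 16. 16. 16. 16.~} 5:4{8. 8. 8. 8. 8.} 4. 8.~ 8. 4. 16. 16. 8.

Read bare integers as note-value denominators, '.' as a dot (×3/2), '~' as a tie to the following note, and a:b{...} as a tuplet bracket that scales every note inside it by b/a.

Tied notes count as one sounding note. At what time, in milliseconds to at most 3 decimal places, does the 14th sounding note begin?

note 14 onset = 9b = 5242.718ms

1. 0.0ms @ 0 + 249.653ms (3/7)
2. 249.653ms @ 3/7 + 249.653ms (3/7)
3. 499.307ms @ 6/7 + 249.653ms (3/7)
4. 748.96ms @ 9/7 + 249.653ms (3/7)
5. 998.613ms @ 12/7 + 249.653ms (3/7)
6. 1248.266ms @ 15/7 + 249.653ms (3/7)
7. 1497.92ms @ 18/7 + 599.168ms (36/35)
8. 2097.087ms @ 18/5 + 349.515ms (3/5)
9. 2446.602ms @ 21/5 + 349.515ms (3/5)
10. 2796.117ms @ 24/5 + 349.515ms (3/5)
11. 3145.631ms @ 27/5 + 349.515ms (3/5)
12. 3495.146ms @ 6 + 873.786ms (3/2)
13. 4368.932ms @ 15/2 + 873.786ms (3/2)
14. 5242.718ms @ 9 + 873.786ms (3/2)
15. 6116.505ms @ 21/2 + 218.447ms (3/8)
16. 6334.951ms @ 87/8 + 218.447ms (3/8)
17. 6553.398ms @ 45/4 + 436.893ms (3/4)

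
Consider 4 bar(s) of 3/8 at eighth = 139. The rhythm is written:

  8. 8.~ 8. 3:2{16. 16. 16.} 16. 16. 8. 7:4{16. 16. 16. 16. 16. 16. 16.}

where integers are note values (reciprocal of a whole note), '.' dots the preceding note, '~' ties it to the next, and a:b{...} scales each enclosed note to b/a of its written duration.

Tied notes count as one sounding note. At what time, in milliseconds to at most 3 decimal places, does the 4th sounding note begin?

note 4 onset = 5b = 2158.273ms

1. 0.0ms @ 0 + 647.482ms (3/2)
2. 647.482ms @ 3/2 + 1294.964ms (3)
3. 1942.446ms @ 9/2 + 215.827ms (1/2)
4. 2158.273ms @ 5 + 215.827ms (1/2)
5. 2374.101ms @ 11/2 + 215.827ms (1/2)
6. 2589.928ms @ 6 + 323.741ms (3/4)
7. 2913.669ms @ 27/4 + 323.741ms (3/4)
8. 3237.41ms @ 15/2 + 647.482ms (3/2)
9. 3884.892ms @ 9 + 184.995ms (3/7)
10. 4069.887ms @ 66/7 + 184.995ms (3/7)
11. 4254.882ms @ 69/7 + 184.995ms (3/7)
12. 4439.877ms @ 72/7 + 184.995ms (3/7)
13. 4624.872ms @ 75/7 + 184.995ms (3/7)
14. 4809.866ms @ 78/7 + 184.995ms (3/7)
15. 4994.861ms @ 81/7 + 184.995ms (3/7)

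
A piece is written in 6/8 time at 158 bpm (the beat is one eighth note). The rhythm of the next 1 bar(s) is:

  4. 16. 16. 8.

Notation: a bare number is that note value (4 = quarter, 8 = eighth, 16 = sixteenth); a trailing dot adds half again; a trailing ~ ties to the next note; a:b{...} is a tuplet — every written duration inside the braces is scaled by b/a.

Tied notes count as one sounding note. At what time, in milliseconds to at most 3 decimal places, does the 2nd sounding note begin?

note 2 onset = 3b = 1139.241ms

1. 0.0ms @ 0 + 1139.241ms (3)
2. 1139.241ms @ 3 + 284.81ms (3/4)
3. 1424.051ms @ 15/4 + 284.81ms (3/4)
4. 1708.861ms @ 9/2 + 569.62ms (3/2)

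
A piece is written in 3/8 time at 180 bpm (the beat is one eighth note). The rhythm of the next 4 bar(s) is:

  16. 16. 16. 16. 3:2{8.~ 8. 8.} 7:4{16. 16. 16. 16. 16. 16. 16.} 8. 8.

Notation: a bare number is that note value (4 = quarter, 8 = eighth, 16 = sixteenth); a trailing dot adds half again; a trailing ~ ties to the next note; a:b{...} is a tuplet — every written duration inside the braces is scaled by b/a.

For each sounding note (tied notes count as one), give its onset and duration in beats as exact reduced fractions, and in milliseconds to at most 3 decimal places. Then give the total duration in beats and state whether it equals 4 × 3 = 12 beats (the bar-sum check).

1) 0.0ms=0b +250.0ms=3/4b
2) 250.0ms=3/4b +250.0ms=3/4b
3) 500.0ms=3/2b +250.0ms=3/4b
4) 750.0ms=9/4b +250.0ms=3/4b
5) 1000.0ms=3b +666.667ms=2b
6) 1666.667ms=5b +333.333ms=1b
7) 2000.0ms=6b +142.857ms=3/7b
8) 2142.857ms=45/7b +142.857ms=3/7b
9) 2285.714ms=48/7b +142.857ms=3/7b
10) 2428.571ms=51/7b +142.857ms=3/7b
11) 2571.429ms=54/7b +142.857ms=3/7b
12) 2714.286ms=57/7b +142.857ms=3/7b
13) 2857.143ms=60/7b +142.857ms=3/7b
14) 3000.0ms=9b +500.0ms=3/2b
15) 3500.0ms=21/2b +500.0ms=3/2b
Σ=12b of 12 (180bpm 3/8) — PASS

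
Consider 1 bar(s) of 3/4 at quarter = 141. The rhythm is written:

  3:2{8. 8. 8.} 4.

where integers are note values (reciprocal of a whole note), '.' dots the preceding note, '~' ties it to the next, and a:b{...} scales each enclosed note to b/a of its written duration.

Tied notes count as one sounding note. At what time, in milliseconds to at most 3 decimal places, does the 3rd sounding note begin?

note 3 onset = 1b = 425.532ms

1. 0.0ms @ 0 + 212.766ms (1/2)
2. 212.766ms @ 1/2 + 212.766ms (1/2)
3. 425.532ms @ 1 + 212.766ms (1/2)
4. 638.298ms @ 3/2 + 638.298ms (3/2)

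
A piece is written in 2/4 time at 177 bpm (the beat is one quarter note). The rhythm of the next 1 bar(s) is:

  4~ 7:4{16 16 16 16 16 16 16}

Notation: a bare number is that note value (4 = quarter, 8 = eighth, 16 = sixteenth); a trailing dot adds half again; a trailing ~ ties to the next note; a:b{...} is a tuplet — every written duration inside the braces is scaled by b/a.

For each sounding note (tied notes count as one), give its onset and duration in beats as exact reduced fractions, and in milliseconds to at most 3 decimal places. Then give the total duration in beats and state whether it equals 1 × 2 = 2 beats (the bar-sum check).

1) 0.0ms=0b +387.409ms=8/7b
2) 387.409ms=8/7b +48.426ms=1/7b
3) 435.835ms=9/7b +48.426ms=1/7b
4) 484.262ms=10/7b +48.426ms=1/7b
5) 532.688ms=11/7b +48.426ms=1/7b
6) 581.114ms=12/7b +48.426ms=1/7b
7) 629.54ms=13/7b +48.426ms=1/7b
Σ=2b of 2 (177bpm 2/4) — PASS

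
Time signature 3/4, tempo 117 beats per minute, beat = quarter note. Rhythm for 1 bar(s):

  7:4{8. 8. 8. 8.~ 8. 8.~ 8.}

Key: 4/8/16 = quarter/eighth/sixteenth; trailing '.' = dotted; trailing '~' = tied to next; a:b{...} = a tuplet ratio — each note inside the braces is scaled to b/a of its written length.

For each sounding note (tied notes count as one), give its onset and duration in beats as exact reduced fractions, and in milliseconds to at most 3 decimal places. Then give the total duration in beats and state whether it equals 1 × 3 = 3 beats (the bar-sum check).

1) 0.0ms=0b +219.78ms=3/7b
2) 219.78ms=3/7b +219.78ms=3/7b
3) 439.56ms=6/7b +219.78ms=3/7b
4) 659.341ms=9/7b +439.56ms=6/7b
5) 1098.901ms=15/7b +439.56ms=6/7b
Σ=3b of 3 (117bpm 3/4) — PASS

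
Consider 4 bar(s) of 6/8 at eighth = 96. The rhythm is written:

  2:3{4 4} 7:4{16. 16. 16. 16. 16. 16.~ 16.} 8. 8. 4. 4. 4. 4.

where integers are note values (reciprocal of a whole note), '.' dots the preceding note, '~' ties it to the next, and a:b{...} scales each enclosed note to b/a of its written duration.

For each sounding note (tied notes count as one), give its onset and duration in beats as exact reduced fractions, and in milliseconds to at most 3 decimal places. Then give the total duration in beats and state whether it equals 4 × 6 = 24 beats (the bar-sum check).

1) 0.0ms=0b +1875.0ms=3b
2) 1875.0ms=3b +1875.0ms=3b
3) 3750.0ms=6b +267.857ms=3/7b
4) 4017.857ms=45/7b +267.857ms=3/7b
5) 4285.714ms=48/7b +267.857ms=3/7b
6) 4553.571ms=51/7b +267.857ms=3/7b
7) 4821.429ms=54/7b +267.857ms=3/7b
8) 5089.286ms=57/7b +535.714ms=6/7b
9) 5625.0ms=9b +937.5ms=3/2b
10) 6562.5ms=21/2b +937.5ms=3/2b
11) 7500.0ms=12b +1875.0ms=3b
12) 9375.0ms=15b +1875.0ms=3b
13) 11250.0ms=18b +1875.0ms=3b
14) 13125.0ms=21b +1875.0ms=3b
Σ=24b of 24 (96bpm 6/8) — PASS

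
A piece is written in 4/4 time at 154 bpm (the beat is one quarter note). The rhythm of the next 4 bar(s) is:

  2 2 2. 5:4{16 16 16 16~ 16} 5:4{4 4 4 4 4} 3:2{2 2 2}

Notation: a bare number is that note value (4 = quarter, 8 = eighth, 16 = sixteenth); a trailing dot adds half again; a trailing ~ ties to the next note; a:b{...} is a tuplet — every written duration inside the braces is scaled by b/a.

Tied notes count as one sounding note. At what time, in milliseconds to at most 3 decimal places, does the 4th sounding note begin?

note 4 onset = 7b = 2727.273ms

1. 0.0ms @ 0 + 779.221ms (2)
2. 779.221ms @ 2 + 779.221ms (2)
3. 1558.442ms @ 4 + 1168.831ms (3)
4. 2727.273ms @ 7 + 77.922ms (1/5)
5. 2805.195ms @ 36/5 + 77.922ms (1/5)
6. 2883.117ms @ 37/5 + 77.922ms (1/5)
7. 2961.039ms @ 38/5 + 155.844ms (2/5)
8. 3116.883ms @ 8 + 311.688ms (4/5)
9. 3428.571ms @ 44/5 + 311.688ms (4/5)
10. 3740.26ms @ 48/5 + 311.688ms (4/5)
11. 4051.948ms @ 52/5 + 311.688ms (4/5)
12. 4363.636ms @ 56/5 + 311.688ms (4/5)
13. 4675.325ms @ 12 + 519.481ms (4/3)
14. 5194.805ms @ 40/3 + 519.481ms (4/3)
15. 5714.286ms @ 44/3 + 519.481ms (4/3)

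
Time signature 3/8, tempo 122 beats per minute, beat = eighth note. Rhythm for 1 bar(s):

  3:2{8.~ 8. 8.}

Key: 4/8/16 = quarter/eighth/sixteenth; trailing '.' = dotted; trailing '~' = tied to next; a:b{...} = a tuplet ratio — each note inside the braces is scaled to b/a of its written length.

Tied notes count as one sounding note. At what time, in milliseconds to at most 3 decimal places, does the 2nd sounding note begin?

1. 0.0ms @ 0 + 983.607ms (2)
2. 983.607ms @ 2 + 491.803ms (1)

note 2 onset = 2b = 983.607ms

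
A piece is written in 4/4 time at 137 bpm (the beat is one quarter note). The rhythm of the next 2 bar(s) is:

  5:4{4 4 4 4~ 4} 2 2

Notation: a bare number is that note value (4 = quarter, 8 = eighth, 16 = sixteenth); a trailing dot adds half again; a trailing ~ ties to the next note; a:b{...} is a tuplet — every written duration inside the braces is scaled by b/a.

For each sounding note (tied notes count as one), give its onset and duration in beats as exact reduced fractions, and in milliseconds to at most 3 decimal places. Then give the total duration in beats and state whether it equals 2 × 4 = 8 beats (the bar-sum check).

1) 0.0ms=0b +350.365ms=4/5b
2) 350.365ms=4/5b +350.365ms=4/5b
3) 700.73ms=8/5b +350.365ms=4/5b
4) 1051.095ms=12/5b +700.73ms=8/5b
5) 1751.825ms=4b +875.912ms=2b
6) 2627.737ms=6b +875.912ms=2b
Σ=8b of 8 (137bpm 4/4) — PASS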